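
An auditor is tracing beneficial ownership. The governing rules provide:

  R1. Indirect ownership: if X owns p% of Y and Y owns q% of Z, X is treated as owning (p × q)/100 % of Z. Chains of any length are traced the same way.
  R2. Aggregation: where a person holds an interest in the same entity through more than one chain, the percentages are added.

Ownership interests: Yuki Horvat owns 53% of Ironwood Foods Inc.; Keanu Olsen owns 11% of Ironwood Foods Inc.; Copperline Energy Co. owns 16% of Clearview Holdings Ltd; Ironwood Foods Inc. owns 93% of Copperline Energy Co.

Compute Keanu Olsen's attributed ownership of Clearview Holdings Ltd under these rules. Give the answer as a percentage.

1.6368%

Chain via Ironwood Foods Inc. → Copperline Energy Co. (R1): 11% × 93% × 16% = 1.6368% of Clearview Holdings Ltd.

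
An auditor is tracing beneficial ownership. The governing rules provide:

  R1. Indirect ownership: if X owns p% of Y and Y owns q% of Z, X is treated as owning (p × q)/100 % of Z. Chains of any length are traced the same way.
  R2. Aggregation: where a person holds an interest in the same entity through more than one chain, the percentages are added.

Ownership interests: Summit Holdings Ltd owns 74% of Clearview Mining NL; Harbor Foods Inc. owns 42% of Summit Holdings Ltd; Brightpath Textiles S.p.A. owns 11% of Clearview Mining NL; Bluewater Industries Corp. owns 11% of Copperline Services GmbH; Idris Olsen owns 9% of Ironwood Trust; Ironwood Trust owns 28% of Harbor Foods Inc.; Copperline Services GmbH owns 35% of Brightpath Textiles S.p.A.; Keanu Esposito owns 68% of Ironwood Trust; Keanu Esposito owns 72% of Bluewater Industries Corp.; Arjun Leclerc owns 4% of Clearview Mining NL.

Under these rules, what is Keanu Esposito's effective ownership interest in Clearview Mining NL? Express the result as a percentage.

6.222552%

Chain via Ironwood Trust → Harbor Foods Inc. → Summit Holdings Ltd (R1): 68% × 28% × 42% × 74% = 5.917632% of Clearview Mining NL.
Chain via Bluewater Industries Corp. → Copperline Services GmbH → Brightpath Textiles S.p.A. (R1): 72% × 11% × 35% × 11% = 0.30492% of Clearview Mining NL.
Aggregating (R2): 5.917632% + 0.30492% = 6.222552%.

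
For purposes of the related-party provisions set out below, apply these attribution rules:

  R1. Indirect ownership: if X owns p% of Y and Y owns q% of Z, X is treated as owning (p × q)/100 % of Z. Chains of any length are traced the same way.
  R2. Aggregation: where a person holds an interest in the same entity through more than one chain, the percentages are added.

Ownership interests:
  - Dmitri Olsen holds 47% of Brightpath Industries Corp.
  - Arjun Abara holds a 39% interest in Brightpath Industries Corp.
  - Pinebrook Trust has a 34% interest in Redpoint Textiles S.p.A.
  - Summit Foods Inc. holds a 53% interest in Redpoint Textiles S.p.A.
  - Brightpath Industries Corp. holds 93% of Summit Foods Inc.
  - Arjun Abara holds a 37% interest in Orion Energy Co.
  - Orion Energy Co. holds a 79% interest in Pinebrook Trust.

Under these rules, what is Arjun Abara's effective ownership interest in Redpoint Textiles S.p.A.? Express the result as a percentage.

29.1613%

Chain via Brightpath Industries Corp. → Summit Foods Inc. (R1): 39% × 93% × 53% = 19.2231% of Redpoint Textiles S.p.A.
Chain via Orion Energy Co. → Pinebrook Trust (R1): 37% × 79% × 34% = 9.9382% of Redpoint Textiles S.p.A.
Aggregating (R2): 19.2231% + 9.9382% = 29.1613%.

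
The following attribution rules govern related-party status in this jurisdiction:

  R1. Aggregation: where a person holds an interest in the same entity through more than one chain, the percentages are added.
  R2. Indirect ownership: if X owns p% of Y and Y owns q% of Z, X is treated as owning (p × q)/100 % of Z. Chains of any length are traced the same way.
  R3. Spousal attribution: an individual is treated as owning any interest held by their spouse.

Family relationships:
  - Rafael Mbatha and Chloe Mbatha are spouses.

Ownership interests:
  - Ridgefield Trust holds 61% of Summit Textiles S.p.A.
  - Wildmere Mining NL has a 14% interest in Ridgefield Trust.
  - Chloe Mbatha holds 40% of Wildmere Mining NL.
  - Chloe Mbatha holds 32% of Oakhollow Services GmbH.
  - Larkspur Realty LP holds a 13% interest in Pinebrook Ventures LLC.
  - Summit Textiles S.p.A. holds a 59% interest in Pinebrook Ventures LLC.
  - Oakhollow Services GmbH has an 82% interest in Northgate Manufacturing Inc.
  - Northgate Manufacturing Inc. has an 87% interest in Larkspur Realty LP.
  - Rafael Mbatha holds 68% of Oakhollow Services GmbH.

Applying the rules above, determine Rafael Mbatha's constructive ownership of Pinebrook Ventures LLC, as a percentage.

By spousal attribution (R3), Rafael Mbatha is treated as also owning Chloe Mbatha's interest in Oakhollow Services GmbH, giving 68% + 32% = 100%.
By spousal attribution (R3), Rafael Mbatha is treated as owning Chloe Mbatha's 40% interest in Wildmere Mining NL.
Chain via Oakhollow Services GmbH → Northgate Manufacturing Inc. → Larkspur Realty LP (R2): 100% × 82% × 87% × 13% = 9.2742% of Pinebrook Ventures LLC.
Chain via Wildmere Mining NL → Ridgefield Trust → Summit Textiles S.p.A. (R2): 40% × 14% × 61% × 59% = 2.01544% of Pinebrook Ventures LLC.
Aggregating (R1): 9.2742% + 2.01544% = 11.28964%.

11.28964%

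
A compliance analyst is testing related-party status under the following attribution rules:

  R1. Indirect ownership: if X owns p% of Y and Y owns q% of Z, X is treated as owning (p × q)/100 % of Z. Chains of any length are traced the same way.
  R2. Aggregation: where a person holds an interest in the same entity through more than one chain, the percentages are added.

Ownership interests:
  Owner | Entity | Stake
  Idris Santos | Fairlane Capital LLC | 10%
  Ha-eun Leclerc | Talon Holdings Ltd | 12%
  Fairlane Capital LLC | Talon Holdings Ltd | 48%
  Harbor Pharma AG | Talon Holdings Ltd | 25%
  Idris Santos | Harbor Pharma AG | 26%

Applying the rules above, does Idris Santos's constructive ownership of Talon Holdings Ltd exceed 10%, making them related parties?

Yes

Chain via Fairlane Capital LLC (R1): 10% × 48% = 4.8% of Talon Holdings Ltd.
Chain via Harbor Pharma AG (R1): 26% × 25% = 6.5% of Talon Holdings Ltd.
Aggregating (R2): 4.8% + 6.5% = 11.3%.
11.3% exceeds the 10% threshold, so Idris is a related party to Talon Holdings Ltd.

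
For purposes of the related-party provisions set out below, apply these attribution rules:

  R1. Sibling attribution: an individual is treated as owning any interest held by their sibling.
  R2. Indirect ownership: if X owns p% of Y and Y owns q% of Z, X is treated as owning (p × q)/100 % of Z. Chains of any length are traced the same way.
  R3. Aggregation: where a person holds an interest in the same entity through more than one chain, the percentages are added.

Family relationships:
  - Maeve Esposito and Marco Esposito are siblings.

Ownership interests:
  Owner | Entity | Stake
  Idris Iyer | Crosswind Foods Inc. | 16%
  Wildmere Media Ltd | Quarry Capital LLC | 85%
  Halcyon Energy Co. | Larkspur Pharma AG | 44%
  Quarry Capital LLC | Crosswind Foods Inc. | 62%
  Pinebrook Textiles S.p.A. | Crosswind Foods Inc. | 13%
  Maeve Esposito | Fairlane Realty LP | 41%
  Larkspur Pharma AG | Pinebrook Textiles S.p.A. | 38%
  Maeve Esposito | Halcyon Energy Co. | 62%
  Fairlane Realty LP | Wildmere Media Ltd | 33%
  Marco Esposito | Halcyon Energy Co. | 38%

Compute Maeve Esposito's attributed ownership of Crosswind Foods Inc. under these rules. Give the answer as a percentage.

9.30391%

By sibling attribution (R1), Maeve Esposito is treated as also owning Marco Esposito's interest in Halcyon Energy Co, giving 62% + 38% = 100%.
Chain via Fairlane Realty LP → Wildmere Media Ltd → Quarry Capital LLC (R2): 41% × 33% × 85% × 62% = 7.13031% of Crosswind Foods Inc.
Chain via Halcyon Energy Co. → Larkspur Pharma AG → Pinebrook Textiles S.p.A. (R2): 100% × 44% × 38% × 13% = 2.1736% of Crosswind Foods Inc.
Aggregating (R3): 7.13031% + 2.1736% = 9.30391%.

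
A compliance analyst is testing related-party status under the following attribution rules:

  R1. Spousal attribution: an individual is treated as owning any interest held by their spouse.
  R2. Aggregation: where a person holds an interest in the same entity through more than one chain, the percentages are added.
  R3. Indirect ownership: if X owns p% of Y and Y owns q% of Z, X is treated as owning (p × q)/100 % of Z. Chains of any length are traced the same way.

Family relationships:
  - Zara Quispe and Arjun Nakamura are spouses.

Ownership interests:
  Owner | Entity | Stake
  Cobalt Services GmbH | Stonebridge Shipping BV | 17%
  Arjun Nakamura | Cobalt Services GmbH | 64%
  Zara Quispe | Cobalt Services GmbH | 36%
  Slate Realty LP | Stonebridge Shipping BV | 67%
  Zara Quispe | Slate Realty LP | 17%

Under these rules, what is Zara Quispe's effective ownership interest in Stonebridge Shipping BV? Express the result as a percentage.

By spousal attribution (R1), Zara Quispe is treated as also owning Arjun Nakamura's interest in Cobalt Services GmbH, giving 36% + 64% = 100%.
Chain via Slate Realty LP (R3): 17% × 67% = 11.39% of Stonebridge Shipping BV.
Chain via Cobalt Services GmbH (R3): 100% × 17% = 17% of Stonebridge Shipping BV.
Aggregating (R2): 11.39% + 17% = 28.39%.

28.39%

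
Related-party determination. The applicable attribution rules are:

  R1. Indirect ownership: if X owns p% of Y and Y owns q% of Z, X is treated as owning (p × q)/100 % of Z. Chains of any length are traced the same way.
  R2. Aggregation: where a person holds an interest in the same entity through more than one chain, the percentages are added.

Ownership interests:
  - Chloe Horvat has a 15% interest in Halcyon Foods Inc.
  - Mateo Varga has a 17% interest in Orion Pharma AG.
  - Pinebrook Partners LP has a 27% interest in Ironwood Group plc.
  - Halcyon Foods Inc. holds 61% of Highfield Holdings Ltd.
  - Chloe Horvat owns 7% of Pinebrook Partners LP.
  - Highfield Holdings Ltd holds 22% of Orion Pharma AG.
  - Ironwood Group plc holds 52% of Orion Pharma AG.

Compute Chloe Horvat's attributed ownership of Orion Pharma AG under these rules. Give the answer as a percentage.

2.9958%

Chain via Pinebrook Partners LP → Ironwood Group plc (R1): 7% × 27% × 52% = 0.9828% of Orion Pharma AG.
Chain via Halcyon Foods Inc. → Highfield Holdings Ltd (R1): 15% × 61% × 22% = 2.013% of Orion Pharma AG.
Aggregating (R2): 0.9828% + 2.013% = 2.9958%.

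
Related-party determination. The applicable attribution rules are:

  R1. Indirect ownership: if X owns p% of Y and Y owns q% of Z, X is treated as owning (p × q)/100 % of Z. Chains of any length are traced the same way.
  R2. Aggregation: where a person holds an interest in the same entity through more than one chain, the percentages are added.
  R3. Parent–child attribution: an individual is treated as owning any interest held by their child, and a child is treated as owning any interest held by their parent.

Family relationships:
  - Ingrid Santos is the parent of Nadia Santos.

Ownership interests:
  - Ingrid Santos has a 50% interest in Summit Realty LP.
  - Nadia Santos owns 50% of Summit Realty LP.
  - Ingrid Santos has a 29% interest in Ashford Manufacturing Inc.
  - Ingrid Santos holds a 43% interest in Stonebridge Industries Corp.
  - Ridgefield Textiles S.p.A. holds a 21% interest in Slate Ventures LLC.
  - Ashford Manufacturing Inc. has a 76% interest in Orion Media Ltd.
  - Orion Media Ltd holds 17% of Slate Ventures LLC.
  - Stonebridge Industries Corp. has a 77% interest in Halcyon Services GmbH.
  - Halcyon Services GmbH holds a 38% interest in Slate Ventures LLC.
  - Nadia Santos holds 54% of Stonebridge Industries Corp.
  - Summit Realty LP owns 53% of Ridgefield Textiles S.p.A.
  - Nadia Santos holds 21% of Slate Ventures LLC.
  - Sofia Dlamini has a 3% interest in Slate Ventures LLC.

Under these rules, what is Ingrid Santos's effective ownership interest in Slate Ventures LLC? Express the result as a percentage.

By parent–child attribution (R3), Ingrid Santos is treated as also owning Nadia Santos's interest in Stonebridge Industries Corp, giving 43% + 54% = 97%.
By parent–child attribution (R3), Ingrid Santos is treated as also owning Nadia Santos's interest in Summit Realty LP, giving 50% + 50% = 100%.
By parent–child attribution (R3), Ingrid Santos is treated as owning Nadia Santos's 21% interest in Slate Ventures LLC.
Chain via Ashford Manufacturing Inc. → Orion Media Ltd (R1): 29% × 76% × 17% = 3.7468% of Slate Ventures LLC.
Chain via Stonebridge Industries Corp. → Halcyon Services GmbH (R1): 97% × 77% × 38% = 28.3822% of Slate Ventures LLC.
Chain via Summit Realty LP → Ridgefield Textiles S.p.A. (R1): 100% × 53% × 21% = 11.13% of Slate Ventures LLC.
Direct interest in Slate Ventures LLC: 21%.
Aggregating (R2): 3.7468% + 28.3822% + 11.13% + 21% = 64.259%.

64.259%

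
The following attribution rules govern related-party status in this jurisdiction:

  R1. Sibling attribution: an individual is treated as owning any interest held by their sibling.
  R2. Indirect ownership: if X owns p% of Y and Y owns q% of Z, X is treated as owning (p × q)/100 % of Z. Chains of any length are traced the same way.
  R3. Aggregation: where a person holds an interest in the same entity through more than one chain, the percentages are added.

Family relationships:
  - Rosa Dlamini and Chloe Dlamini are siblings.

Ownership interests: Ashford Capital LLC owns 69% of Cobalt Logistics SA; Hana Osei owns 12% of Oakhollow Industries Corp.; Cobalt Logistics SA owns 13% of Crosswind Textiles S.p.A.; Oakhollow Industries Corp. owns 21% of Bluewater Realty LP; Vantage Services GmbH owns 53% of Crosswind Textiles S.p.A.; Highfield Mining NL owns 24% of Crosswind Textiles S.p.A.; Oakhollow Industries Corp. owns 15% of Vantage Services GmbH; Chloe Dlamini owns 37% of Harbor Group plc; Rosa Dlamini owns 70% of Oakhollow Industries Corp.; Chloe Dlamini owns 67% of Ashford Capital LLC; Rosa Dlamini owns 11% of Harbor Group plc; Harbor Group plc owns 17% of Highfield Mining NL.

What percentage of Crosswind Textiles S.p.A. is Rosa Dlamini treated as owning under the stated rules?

13.5333%

By sibling attribution (R1), Rosa Dlamini is treated as also owning Chloe Dlamini's interest in Harbor Group plc, giving 11% + 37% = 48%.
By sibling attribution (R1), Rosa Dlamini is treated as owning Chloe Dlamini's 67% interest in Ashford Capital LLC.
Chain via Oakhollow Industries Corp. → Vantage Services GmbH (R2): 70% × 15% × 53% = 5.565% of Crosswind Textiles S.p.A.
Chain via Harbor Group plc → Highfield Mining NL (R2): 48% × 17% × 24% = 1.9584% of Crosswind Textiles S.p.A.
Chain via Ashford Capital LLC → Cobalt Logistics SA (R2): 67% × 69% × 13% = 6.0099% of Crosswind Textiles S.p.A.
Aggregating (R3): 5.565% + 1.9584% + 6.0099% = 13.5333%.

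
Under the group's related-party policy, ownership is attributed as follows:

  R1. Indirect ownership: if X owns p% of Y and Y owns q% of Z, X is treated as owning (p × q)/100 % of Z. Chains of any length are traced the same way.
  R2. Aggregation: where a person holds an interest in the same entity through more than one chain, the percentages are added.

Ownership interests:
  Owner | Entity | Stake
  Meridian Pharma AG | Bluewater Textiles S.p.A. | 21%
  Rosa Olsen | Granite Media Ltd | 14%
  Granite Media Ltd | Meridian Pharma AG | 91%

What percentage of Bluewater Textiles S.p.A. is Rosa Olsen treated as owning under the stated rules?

Chain via Granite Media Ltd → Meridian Pharma AG (R1): 14% × 91% × 21% = 2.6754% of Bluewater Textiles S.p.A.

2.6754%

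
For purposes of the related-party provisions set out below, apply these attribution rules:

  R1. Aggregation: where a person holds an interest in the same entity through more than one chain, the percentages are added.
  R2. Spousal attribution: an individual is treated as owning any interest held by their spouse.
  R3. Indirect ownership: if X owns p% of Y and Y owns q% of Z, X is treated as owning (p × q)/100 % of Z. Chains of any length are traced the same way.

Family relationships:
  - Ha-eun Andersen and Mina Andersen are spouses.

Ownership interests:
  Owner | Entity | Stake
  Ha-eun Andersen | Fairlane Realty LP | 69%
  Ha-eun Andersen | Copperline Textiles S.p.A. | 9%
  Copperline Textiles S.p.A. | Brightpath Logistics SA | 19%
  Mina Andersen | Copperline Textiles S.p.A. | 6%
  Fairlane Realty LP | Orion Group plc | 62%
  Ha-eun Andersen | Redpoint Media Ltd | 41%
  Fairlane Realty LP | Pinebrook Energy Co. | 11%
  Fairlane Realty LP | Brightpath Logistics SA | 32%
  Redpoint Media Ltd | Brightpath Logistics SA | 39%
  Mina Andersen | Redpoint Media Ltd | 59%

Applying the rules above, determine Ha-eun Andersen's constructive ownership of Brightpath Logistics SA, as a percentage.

By spousal attribution (R2), Ha-eun Andersen is treated as also owning Mina Andersen's interest in Copperline Textiles S.p.A, giving 9% + 6% = 15%.
By spousal attribution (R2), Ha-eun Andersen is treated as also owning Mina Andersen's interest in Redpoint Media Ltd, giving 41% + 59% = 100%.
Chain via Copperline Textiles S.p.A. (R3): 15% × 19% = 2.85% of Brightpath Logistics SA.
Chain via Fairlane Realty LP (R3): 69% × 32% = 22.08% of Brightpath Logistics SA.
Chain via Redpoint Media Ltd (R3): 100% × 39% = 39% of Brightpath Logistics SA.
Aggregating (R1): 2.85% + 22.08% + 39% = 63.93%.

63.93%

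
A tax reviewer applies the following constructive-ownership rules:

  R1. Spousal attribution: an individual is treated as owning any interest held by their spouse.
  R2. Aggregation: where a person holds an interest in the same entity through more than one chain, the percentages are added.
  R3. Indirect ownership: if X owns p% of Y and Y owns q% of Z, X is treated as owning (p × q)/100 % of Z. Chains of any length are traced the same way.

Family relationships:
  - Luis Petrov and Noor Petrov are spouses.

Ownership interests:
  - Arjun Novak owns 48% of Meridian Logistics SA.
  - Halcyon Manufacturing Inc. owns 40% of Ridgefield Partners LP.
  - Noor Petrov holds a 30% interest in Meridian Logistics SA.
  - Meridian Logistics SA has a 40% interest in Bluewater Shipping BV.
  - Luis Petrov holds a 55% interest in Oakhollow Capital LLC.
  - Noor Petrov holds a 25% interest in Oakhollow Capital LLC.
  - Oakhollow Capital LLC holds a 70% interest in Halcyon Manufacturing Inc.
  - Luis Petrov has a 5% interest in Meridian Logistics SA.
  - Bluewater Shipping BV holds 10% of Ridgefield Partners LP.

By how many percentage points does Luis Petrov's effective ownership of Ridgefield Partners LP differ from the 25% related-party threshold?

By spousal attribution (R1), Luis Petrov is treated as also owning Noor Petrov's interest in Oakhollow Capital LLC, giving 55% + 25% = 80%.
By spousal attribution (R1), Luis Petrov is treated as also owning Noor Petrov's interest in Meridian Logistics SA, giving 5% + 30% = 35%.
Chain via Oakhollow Capital LLC → Halcyon Manufacturing Inc. (R3): 80% × 70% × 40% = 22.4% of Ridgefield Partners LP.
Chain via Meridian Logistics SA → Bluewater Shipping BV (R3): 35% × 40% × 10% = 1.4% of Ridgefield Partners LP.
Aggregating (R2): 22.4% + 1.4% = 23.8%.
23.8% falls short of the 25% threshold by 1.2 percentage points.

1.2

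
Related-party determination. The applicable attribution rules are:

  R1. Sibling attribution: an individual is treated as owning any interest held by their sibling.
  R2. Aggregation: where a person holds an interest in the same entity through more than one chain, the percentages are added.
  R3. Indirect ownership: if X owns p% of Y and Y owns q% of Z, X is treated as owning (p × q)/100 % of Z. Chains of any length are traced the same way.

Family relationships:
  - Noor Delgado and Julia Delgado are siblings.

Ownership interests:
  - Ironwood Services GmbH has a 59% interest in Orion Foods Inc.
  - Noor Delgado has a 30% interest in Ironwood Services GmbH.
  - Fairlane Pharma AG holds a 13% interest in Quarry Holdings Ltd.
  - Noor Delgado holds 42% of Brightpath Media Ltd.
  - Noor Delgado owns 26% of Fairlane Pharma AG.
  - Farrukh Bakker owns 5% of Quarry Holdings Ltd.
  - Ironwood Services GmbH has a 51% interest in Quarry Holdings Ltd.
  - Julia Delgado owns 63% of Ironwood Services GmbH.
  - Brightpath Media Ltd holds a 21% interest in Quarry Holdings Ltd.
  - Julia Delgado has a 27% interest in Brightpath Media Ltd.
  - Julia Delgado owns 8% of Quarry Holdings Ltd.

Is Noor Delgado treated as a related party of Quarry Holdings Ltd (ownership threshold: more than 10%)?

By sibling attribution (R1), Noor Delgado is treated as also owning Julia Delgado's interest in Brightpath Media Ltd, giving 42% + 27% = 69%.
By sibling attribution (R1), Noor Delgado is treated as also owning Julia Delgado's interest in Ironwood Services GmbH, giving 30% + 63% = 93%.
By sibling attribution (R1), Noor Delgado is treated as owning Julia Delgado's 8% interest in Quarry Holdings Ltd.
Chain via Fairlane Pharma AG (R3): 26% × 13% = 3.38% of Quarry Holdings Ltd.
Chain via Brightpath Media Ltd (R3): 69% × 21% = 14.49% of Quarry Holdings Ltd.
Chain via Ironwood Services GmbH (R3): 93% × 51% = 47.43% of Quarry Holdings Ltd.
Direct interest in Quarry Holdings Ltd: 8%.
Aggregating (R2): 3.38% + 14.49% + 47.43% + 8% = 73.3%.
73.3% exceeds the 10% threshold, so Noor is a related party to Quarry Holdings Ltd.

Yes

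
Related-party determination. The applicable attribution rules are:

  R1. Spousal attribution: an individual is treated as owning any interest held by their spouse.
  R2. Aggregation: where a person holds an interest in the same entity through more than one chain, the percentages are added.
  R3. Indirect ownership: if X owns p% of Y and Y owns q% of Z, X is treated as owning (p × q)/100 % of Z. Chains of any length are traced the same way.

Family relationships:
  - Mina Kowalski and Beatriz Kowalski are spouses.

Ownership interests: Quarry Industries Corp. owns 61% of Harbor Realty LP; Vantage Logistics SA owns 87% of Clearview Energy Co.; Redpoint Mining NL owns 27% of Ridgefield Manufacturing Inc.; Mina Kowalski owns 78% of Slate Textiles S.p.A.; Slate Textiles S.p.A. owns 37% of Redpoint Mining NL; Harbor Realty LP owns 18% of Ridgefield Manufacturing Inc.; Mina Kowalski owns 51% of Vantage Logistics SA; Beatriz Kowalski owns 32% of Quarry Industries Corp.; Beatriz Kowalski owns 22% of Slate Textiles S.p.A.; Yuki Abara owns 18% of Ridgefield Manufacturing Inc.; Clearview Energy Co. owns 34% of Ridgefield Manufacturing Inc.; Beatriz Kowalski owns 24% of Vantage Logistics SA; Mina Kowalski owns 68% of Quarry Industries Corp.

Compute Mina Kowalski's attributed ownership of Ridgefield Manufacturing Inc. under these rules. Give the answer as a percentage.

43.155%

By spousal attribution (R1), Mina Kowalski is treated as also owning Beatriz Kowalski's interest in Vantage Logistics SA, giving 51% + 24% = 75%.
By spousal attribution (R1), Mina Kowalski is treated as also owning Beatriz Kowalski's interest in Quarry Industries Corp, giving 68% + 32% = 100%.
By spousal attribution (R1), Mina Kowalski is treated as also owning Beatriz Kowalski's interest in Slate Textiles S.p.A, giving 78% + 22% = 100%.
Chain via Vantage Logistics SA → Clearview Energy Co. (R3): 75% × 87% × 34% = 22.185% of Ridgefield Manufacturing Inc.
Chain via Quarry Industries Corp. → Harbor Realty LP (R3): 100% × 61% × 18% = 10.98% of Ridgefield Manufacturing Inc.
Chain via Slate Textiles S.p.A. → Redpoint Mining NL (R3): 100% × 37% × 27% = 9.99% of Ridgefield Manufacturing Inc.
Aggregating (R2): 22.185% + 10.98% + 9.99% = 43.155%.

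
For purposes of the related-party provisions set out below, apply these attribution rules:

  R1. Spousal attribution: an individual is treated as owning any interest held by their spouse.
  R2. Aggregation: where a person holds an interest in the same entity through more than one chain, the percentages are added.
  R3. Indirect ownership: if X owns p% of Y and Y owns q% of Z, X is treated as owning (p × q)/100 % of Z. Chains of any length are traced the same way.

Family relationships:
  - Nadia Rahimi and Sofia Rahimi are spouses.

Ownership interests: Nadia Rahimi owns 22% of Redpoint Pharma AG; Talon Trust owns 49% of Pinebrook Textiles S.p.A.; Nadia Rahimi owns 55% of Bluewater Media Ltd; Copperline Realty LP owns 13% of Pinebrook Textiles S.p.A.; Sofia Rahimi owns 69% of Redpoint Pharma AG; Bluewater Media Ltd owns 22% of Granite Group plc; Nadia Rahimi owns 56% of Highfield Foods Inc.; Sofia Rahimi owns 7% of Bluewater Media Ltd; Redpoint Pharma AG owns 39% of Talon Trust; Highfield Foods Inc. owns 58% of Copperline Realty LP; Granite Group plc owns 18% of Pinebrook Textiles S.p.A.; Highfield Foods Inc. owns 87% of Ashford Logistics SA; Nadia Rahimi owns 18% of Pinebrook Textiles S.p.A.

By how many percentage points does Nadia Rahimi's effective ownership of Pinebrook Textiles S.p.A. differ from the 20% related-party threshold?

22.0677

By spousal attribution (R1), Nadia Rahimi is treated as also owning Sofia Rahimi's interest in Redpoint Pharma AG, giving 22% + 69% = 91%.
By spousal attribution (R1), Nadia Rahimi is treated as also owning Sofia Rahimi's interest in Bluewater Media Ltd, giving 55% + 7% = 62%.
Chain via Highfield Foods Inc. → Copperline Realty LP (R3): 56% × 58% × 13% = 4.2224% of Pinebrook Textiles S.p.A.
Chain via Redpoint Pharma AG → Talon Trust (R3): 91% × 39% × 49% = 17.3901% of Pinebrook Textiles S.p.A.
Chain via Bluewater Media Ltd → Granite Group plc (R3): 62% × 22% × 18% = 2.4552% of Pinebrook Textiles S.p.A.
Direct interest in Pinebrook Textiles S.p.A: 18%.
Aggregating (R2): 4.2224% + 17.3901% + 2.4552% + 18% = 42.0677%.
42.0677% exceeds the 20% threshold by 22.0677 percentage points.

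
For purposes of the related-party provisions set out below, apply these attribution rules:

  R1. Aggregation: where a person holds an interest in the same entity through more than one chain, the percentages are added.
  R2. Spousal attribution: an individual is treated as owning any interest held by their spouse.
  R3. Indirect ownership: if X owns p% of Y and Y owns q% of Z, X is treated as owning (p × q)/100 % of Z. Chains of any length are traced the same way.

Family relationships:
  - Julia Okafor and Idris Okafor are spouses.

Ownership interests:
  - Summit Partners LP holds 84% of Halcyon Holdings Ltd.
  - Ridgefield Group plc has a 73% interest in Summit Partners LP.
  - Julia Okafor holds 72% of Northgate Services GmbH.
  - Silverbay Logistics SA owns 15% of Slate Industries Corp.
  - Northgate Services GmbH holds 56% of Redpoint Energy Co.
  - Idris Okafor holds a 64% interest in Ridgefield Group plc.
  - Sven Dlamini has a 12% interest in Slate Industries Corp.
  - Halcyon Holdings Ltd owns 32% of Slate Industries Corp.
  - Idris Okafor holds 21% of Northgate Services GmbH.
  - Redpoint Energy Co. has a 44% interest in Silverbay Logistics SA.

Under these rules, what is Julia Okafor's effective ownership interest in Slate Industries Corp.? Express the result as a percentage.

By spousal attribution (R2), Julia Okafor is treated as also owning Idris Okafor's interest in Northgate Services GmbH, giving 72% + 21% = 93%.
By spousal attribution (R2), Julia Okafor is treated as owning Idris Okafor's 64% interest in Ridgefield Group plc.
Chain via Northgate Services GmbH → Redpoint Energy Co. → Silverbay Logistics SA (R3): 93% × 56% × 44% × 15% = 3.43728% of Slate Industries Corp.
Chain via Ridgefield Group plc → Summit Partners LP → Halcyon Holdings Ltd (R3): 64% × 73% × 84% × 32% = 12.558336% of Slate Industries Corp.
Aggregating (R1): 3.43728% + 12.558336% = 15.995616%.

15.995616%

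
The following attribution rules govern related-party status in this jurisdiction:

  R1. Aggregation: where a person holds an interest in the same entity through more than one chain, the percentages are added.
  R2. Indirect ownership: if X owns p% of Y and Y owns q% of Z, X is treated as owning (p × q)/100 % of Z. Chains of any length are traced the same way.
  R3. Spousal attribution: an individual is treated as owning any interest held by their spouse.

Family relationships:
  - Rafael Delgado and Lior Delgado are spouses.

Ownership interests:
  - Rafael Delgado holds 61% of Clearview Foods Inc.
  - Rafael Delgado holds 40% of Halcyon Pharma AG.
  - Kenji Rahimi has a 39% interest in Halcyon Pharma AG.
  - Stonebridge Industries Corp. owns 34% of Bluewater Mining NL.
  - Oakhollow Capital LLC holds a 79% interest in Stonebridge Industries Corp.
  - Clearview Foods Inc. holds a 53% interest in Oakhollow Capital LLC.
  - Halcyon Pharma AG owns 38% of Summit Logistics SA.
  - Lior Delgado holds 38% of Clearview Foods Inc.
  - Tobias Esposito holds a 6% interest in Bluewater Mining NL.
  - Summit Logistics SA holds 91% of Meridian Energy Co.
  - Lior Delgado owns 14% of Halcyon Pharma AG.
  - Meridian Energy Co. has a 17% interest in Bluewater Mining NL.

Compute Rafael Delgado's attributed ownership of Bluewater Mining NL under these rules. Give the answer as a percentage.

17.267886%

By spousal attribution (R3), Rafael Delgado is treated as also owning Lior Delgado's interest in Clearview Foods Inc, giving 61% + 38% = 99%.
By spousal attribution (R3), Rafael Delgado is treated as also owning Lior Delgado's interest in Halcyon Pharma AG, giving 40% + 14% = 54%.
Chain via Clearview Foods Inc. → Oakhollow Capital LLC → Stonebridge Industries Corp. (R2): 99% × 53% × 79% × 34% = 14.093442% of Bluewater Mining NL.
Chain via Halcyon Pharma AG → Summit Logistics SA → Meridian Energy Co. (R2): 54% × 38% × 91% × 17% = 3.174444% of Bluewater Mining NL.
Aggregating (R1): 14.093442% + 3.174444% = 17.267886%.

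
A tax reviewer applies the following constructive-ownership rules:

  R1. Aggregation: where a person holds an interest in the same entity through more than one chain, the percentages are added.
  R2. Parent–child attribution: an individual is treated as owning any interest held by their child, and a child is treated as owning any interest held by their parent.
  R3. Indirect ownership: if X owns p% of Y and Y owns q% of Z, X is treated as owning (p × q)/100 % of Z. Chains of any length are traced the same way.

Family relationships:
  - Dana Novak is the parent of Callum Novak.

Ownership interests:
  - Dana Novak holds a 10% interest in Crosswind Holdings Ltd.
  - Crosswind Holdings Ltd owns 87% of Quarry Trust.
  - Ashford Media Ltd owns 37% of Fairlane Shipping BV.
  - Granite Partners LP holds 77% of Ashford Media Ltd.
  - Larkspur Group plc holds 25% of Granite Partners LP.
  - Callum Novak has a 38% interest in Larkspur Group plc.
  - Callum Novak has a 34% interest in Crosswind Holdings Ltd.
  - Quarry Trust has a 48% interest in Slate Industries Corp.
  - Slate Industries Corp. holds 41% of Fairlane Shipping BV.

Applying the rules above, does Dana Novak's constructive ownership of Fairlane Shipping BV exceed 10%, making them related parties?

By parent–child attribution (R2), Dana Novak is treated as also owning Callum Novak's interest in Crosswind Holdings Ltd, giving 10% + 34% = 44%.
By parent–child attribution (R2), Dana Novak is treated as owning Callum Novak's 38% interest in Larkspur Group plc.
Chain via Crosswind Holdings Ltd → Quarry Trust → Slate Industries Corp. (R3): 44% × 87% × 48% × 41% = 7.533504% of Fairlane Shipping BV.
Chain via Larkspur Group plc → Granite Partners LP → Ashford Media Ltd (R3): 38% × 25% × 77% × 37% = 2.70655% of Fairlane Shipping BV.
Aggregating (R1): 7.533504% + 2.70655% = 10.240054%.
10.240054% exceeds the 10% threshold, so Dana is a related party to Fairlane Shipping BV.

Yes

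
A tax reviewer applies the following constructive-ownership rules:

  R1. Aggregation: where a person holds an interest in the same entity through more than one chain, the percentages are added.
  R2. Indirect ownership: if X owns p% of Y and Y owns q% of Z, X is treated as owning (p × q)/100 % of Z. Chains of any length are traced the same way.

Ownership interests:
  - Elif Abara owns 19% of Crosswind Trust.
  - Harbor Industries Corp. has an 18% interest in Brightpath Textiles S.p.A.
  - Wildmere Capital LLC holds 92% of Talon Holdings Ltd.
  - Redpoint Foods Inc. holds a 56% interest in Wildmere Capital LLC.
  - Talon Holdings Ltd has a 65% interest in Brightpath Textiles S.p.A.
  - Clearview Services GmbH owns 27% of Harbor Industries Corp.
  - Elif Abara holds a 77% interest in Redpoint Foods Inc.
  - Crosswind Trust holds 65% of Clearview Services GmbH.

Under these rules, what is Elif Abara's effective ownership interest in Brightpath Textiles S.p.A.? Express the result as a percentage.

Chain via Redpoint Foods Inc. → Wildmere Capital LLC → Talon Holdings Ltd (R2): 77% × 56% × 92% × 65% = 25.78576% of Brightpath Textiles S.p.A.
Chain via Crosswind Trust → Clearview Services GmbH → Harbor Industries Corp. (R2): 19% × 65% × 27% × 18% = 0.60021% of Brightpath Textiles S.p.A.
Aggregating (R1): 25.78576% + 0.60021% = 26.38597%.

26.38597%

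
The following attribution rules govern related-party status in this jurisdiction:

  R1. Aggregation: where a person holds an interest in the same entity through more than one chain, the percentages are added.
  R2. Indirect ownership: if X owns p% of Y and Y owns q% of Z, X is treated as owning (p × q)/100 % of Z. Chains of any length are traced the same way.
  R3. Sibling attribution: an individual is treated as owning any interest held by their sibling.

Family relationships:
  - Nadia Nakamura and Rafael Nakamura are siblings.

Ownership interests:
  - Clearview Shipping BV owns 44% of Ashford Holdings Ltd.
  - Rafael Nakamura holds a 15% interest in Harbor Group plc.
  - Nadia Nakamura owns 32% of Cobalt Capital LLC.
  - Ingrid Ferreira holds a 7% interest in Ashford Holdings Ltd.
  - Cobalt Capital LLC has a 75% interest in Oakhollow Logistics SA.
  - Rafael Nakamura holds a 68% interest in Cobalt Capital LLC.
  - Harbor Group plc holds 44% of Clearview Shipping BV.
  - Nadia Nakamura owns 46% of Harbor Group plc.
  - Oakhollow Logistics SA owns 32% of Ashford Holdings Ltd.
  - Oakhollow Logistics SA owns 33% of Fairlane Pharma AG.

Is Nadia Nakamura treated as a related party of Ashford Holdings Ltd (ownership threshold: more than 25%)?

By sibling attribution (R3), Nadia Nakamura is treated as also owning Rafael Nakamura's interest in Harbor Group plc, giving 46% + 15% = 61%.
By sibling attribution (R3), Nadia Nakamura is treated as also owning Rafael Nakamura's interest in Cobalt Capital LLC, giving 32% + 68% = 100%.
Chain via Harbor Group plc → Clearview Shipping BV (R2): 61% × 44% × 44% = 11.8096% of Ashford Holdings Ltd.
Chain via Cobalt Capital LLC → Oakhollow Logistics SA (R2): 100% × 75% × 32% = 24% of Ashford Holdings Ltd.
Aggregating (R1): 11.8096% + 24% = 35.8096%.
35.8096% exceeds the 25% threshold, so Nadia is a related party to Ashford Holdings Ltd.

Yes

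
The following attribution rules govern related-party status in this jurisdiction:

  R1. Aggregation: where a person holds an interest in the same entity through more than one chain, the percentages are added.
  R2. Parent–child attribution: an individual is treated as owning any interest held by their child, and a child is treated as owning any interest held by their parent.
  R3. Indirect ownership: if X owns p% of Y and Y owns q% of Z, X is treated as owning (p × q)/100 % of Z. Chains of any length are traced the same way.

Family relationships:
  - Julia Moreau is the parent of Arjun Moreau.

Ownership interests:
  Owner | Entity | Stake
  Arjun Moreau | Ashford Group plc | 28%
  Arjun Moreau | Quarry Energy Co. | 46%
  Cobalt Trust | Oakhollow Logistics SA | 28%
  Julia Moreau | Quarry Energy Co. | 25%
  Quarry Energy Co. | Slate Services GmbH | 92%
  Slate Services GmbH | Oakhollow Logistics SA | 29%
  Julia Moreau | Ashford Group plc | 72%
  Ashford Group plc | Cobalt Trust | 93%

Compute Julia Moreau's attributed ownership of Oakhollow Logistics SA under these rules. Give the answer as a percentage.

By parent–child attribution (R2), Julia Moreau is treated as also owning Arjun Moreau's interest in Ashford Group plc, giving 72% + 28% = 100%.
By parent–child attribution (R2), Julia Moreau is treated as also owning Arjun Moreau's interest in Quarry Energy Co, giving 25% + 46% = 71%.
Chain via Ashford Group plc → Cobalt Trust (R3): 100% × 93% × 28% = 26.04% of Oakhollow Logistics SA.
Chain via Quarry Energy Co. → Slate Services GmbH (R3): 71% × 92% × 29% = 18.9428% of Oakhollow Logistics SA.
Aggregating (R1): 26.04% + 18.9428% = 44.9828%.

44.9828%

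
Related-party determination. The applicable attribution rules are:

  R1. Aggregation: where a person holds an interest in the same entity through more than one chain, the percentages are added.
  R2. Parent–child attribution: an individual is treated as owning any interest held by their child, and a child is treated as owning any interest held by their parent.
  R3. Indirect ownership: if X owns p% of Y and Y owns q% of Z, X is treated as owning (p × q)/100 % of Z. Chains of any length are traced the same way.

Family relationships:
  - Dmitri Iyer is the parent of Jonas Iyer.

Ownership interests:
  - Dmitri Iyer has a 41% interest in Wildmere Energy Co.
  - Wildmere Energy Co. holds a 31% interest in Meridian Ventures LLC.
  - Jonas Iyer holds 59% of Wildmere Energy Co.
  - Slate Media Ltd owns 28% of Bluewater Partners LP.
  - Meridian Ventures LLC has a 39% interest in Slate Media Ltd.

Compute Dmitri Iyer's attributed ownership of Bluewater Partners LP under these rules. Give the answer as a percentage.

3.3852%

By parent–child attribution (R2), Dmitri Iyer is treated as also owning Jonas Iyer's interest in Wildmere Energy Co, giving 41% + 59% = 100%.
Chain via Wildmere Energy Co. → Meridian Ventures LLC → Slate Media Ltd (R3): 100% × 31% × 39% × 28% = 3.3852% of Bluewater Partners LP.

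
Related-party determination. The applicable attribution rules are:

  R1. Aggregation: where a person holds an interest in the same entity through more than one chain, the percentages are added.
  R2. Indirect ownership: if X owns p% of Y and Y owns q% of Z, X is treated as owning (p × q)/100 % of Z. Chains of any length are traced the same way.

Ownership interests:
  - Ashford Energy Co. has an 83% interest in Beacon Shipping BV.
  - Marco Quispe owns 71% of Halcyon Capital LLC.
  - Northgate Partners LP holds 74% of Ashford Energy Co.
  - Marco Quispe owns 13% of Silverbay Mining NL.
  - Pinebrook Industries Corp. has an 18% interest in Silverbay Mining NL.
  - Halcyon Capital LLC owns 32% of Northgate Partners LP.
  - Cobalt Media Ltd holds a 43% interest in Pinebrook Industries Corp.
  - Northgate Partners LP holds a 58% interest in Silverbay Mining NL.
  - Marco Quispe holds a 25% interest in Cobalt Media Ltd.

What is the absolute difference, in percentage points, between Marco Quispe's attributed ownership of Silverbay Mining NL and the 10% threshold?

Chain via Cobalt Media Ltd → Pinebrook Industries Corp. (R2): 25% × 43% × 18% = 1.935% of Silverbay Mining NL.
Chain via Halcyon Capital LLC → Northgate Partners LP (R2): 71% × 32% × 58% = 13.1776% of Silverbay Mining NL.
Direct interest in Silverbay Mining NL: 13%.
Aggregating (R1): 1.935% + 13.1776% + 13% = 28.1126%.
28.1126% exceeds the 10% threshold by 18.1126 percentage points.

18.1126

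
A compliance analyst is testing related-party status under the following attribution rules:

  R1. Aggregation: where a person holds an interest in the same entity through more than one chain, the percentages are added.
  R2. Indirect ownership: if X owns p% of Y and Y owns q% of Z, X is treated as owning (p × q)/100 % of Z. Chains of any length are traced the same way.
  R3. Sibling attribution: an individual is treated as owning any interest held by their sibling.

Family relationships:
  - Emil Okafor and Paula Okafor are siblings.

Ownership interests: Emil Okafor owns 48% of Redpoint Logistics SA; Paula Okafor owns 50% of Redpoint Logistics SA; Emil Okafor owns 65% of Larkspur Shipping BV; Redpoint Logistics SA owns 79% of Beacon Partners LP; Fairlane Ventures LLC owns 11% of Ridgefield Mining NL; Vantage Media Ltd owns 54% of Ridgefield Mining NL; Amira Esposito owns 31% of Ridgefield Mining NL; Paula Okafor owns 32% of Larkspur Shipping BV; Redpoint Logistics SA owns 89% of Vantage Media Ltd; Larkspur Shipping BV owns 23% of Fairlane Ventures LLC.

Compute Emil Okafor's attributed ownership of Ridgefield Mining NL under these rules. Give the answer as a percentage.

49.5529%

By sibling attribution (R3), Emil Okafor is treated as also owning Paula Okafor's interest in Redpoint Logistics SA, giving 48% + 50% = 98%.
By sibling attribution (R3), Emil Okafor is treated as also owning Paula Okafor's interest in Larkspur Shipping BV, giving 65% + 32% = 97%.
Chain via Redpoint Logistics SA → Vantage Media Ltd (R2): 98% × 89% × 54% = 47.0988% of Ridgefield Mining NL.
Chain via Larkspur Shipping BV → Fairlane Ventures LLC (R2): 97% × 23% × 11% = 2.4541% of Ridgefield Mining NL.
Aggregating (R1): 47.0988% + 2.4541% = 49.5529%.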